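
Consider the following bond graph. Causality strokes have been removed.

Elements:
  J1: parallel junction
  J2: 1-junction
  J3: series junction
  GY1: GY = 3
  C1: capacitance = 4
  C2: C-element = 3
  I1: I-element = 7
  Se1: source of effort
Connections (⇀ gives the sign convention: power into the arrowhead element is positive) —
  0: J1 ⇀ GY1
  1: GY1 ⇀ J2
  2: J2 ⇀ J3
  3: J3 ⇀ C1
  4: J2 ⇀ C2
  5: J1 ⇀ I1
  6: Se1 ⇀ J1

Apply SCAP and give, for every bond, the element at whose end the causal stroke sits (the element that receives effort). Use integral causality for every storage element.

b6 stroke at J1  (Se1: effort source, stroke at far end)
b0 stroke at GY1  (common-e at J1 fixed by 6)
b5 stroke at I1  (J1 effort already set via bond 6)
b1 stroke at GY1  (through GY1, causality inverts; strokes same side of GY1)
b2 stroke at J2  (1-jn J2 has f-setter on 1)
b4 stroke at J2  (J2 flow already set via bond 1)
b3 stroke at J3  (1-jn J3 has f-setter on 2)

b0 |GY1
b1 |GY1
b2 |J2
b3 |J3
b4 |J2
b5 |I1
b6 |J1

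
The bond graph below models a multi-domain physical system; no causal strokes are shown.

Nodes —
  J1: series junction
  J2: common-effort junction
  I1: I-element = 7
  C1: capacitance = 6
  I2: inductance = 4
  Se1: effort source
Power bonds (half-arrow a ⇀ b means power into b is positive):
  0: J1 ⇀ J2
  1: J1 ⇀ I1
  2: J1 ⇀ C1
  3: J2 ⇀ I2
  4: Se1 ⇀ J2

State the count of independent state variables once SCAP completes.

3  (C1, I1, I2 all integral)

β4 →J2  (Se1: effort source, stroke at far end)
β0 →J1  (0-jn J2 has e-setter on 4)
β3 →I2  (0-jn J2 has e-setter on 4)
β1 →I1  (I1: I, integral causality)
β2 →J1  (1-jn J1 has f-setter on 1)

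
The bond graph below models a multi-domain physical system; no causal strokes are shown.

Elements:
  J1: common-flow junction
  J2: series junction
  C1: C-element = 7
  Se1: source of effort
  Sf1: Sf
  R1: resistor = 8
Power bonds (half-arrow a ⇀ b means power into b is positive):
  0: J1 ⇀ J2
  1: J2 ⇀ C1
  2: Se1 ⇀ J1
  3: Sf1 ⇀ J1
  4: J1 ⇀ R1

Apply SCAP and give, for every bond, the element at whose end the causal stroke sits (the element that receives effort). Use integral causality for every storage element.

b2 →J1  (source Se1 imposes e)
b3 →Sf1  (source Sf1 imposes f)
b0 →J1  (J1 flow already set via bond 3)
b4 →J1  (J1 flow already set via bond 3)
b1 →J2  (J2: bond 0 brought flow, rest push out)

#0 →J1
#1 →J2
#2 →J1
#3 →Sf1
#4 →J1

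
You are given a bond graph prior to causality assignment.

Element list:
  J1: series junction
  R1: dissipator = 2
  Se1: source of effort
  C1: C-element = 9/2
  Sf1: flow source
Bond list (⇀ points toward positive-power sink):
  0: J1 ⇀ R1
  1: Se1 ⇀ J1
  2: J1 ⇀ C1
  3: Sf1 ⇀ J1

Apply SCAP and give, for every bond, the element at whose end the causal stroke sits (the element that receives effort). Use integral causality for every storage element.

bond 1 stroke at J1  (Se1: effort source, stroke at far end)
bond 3 stroke at Sf1  (source Sf1 imposes f)
bond 0 stroke at J1  (common-f at J1 fixed by 3)
bond 2 stroke at J1  (J1 flow already set via bond 3)

b0 |J1
b1 |J1
b2 |J1
b3 |Sf1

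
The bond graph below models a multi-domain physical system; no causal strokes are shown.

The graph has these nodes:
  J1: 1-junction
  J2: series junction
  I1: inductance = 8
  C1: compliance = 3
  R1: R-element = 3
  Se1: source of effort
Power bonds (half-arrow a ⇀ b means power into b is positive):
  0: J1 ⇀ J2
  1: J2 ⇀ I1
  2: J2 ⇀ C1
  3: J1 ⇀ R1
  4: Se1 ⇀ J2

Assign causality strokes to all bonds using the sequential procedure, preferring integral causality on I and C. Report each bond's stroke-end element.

#4 |J2  (source Se1 imposes e)
#1 |I1  (I1 outputs flow p/I1)
#0 |J2  (1-jn J2 has f-setter on 1)
#2 |J2  (J2 flow already set via bond 1)
#3 |J1  (common-f at J1 fixed by 0)

bond 0 |J2
bond 1 |I1
bond 2 |J2
bond 3 |J1
bond 4 |J2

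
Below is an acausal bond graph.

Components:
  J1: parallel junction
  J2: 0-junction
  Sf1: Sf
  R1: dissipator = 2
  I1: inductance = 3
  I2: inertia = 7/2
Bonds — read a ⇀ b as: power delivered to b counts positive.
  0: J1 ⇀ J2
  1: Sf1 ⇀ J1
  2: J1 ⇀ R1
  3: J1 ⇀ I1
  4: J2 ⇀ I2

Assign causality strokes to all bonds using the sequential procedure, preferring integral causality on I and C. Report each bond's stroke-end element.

b0 stroke at J2
b1 stroke at Sf1
b2 stroke at J1
b3 stroke at I1
b4 stroke at I2

β1 |Sf1  (source Sf1 imposes f)
β3 |I1  (I1 outputs flow p/I1)
β4 |I2  (I2 outputs flow p/I2)
β0 |J2  (only one effort-in slot at J2)
β2 |J1  (J1: last free bond brings effort in)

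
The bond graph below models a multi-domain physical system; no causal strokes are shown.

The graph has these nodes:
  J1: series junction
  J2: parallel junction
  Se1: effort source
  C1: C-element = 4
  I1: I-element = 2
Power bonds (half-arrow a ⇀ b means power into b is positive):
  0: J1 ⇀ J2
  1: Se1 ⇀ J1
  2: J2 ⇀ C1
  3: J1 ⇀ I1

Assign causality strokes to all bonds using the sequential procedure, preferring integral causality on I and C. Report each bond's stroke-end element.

b0 |J1
b1 |J1
b2 |J2
b3 |I1

β1 →J1  (Se1 (Se) sets effort on bond)
β2 →J2  (C1 outputs effort q/C1)
β0 →J1  (J2 effort already set via bond 2)
β3 →I1  (J1 needs exactly one f-in)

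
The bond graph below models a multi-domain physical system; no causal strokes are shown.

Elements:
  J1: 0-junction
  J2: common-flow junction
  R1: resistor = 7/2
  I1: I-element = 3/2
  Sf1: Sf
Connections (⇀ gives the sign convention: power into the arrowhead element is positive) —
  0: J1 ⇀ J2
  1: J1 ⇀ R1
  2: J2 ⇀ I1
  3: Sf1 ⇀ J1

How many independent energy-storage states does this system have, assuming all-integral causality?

bond 3 →Sf1  (Sf1 (Sf) sets flow on bond)
bond 2 →I1  (I1: I, integral causality)
bond 0 →J2  (J2: bond 2 brought flow, rest push out)
bond 1 →J1  (only one effort-in slot at J1)

1  (I1 all integral)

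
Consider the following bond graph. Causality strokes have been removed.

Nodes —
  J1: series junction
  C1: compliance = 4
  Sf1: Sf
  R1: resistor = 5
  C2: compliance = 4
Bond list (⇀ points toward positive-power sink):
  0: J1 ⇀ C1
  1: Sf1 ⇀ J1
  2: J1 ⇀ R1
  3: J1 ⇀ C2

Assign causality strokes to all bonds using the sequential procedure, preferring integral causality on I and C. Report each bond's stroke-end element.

#1 stroke at Sf1  (Sf1 fixes flow; stroke at Sf1)
#0 stroke at J1  (J1 flow already set via bond 1)
#2 stroke at J1  (common-f at J1 fixed by 1)
#3 stroke at J1  (J1: bond 1 brought flow, rest push out)

b0 stroke→J1
b1 stroke→Sf1
b2 stroke→J1
b3 stroke→J1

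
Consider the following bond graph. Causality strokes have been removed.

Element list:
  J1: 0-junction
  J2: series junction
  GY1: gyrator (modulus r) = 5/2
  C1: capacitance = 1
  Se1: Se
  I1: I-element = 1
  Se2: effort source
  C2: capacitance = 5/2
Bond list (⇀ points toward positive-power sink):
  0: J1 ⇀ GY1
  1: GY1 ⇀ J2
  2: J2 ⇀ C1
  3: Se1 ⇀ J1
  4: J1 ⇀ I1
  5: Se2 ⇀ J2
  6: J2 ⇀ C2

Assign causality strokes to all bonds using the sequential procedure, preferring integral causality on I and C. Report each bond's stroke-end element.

b3 stroke→J1  (source Se1 imposes e)
b5 stroke→J2  (source Se2 imposes e)
b0 stroke→GY1  (J1: bond 3 brought effort, rest push out)
b4 stroke→I1  (common-e at J1 fixed by 3)
b1 stroke→GY1  (GY GY1: same side as bond 0)
b2 stroke→J2  (common-f at J2 fixed by 1)
b6 stroke→J2  (J2: bond 1 brought flow, rest push out)

b0 →GY1
b1 →GY1
b2 →J2
b3 →J1
b4 →I1
b5 →J2
b6 →J2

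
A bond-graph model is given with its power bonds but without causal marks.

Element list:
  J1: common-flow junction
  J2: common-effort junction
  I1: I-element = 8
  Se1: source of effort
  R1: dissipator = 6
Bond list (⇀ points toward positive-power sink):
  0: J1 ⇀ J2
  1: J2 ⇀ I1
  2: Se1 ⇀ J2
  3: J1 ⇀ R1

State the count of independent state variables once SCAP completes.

1  (I1 all integral)

β2 stroke→J2  (Se1: effort source, stroke at far end)
β0 stroke→J1  (common-e at J2 fixed by 2)
β1 stroke→I1  (J2: bond 2 brought effort, rest push out)
β3 stroke→R1  (J1 needs exactly one f-in)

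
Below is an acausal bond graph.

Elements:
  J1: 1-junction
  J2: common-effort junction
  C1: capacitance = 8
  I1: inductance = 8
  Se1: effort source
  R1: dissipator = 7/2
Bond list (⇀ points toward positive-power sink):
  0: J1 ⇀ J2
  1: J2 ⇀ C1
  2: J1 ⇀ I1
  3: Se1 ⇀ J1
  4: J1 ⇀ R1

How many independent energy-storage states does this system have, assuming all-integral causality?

bond 3 |J1  (Se1 fixes effort; stroke away)
bond 1 |J2  (C1: C, integral causality)
bond 0 |J1  (J2 effort already set via bond 1)
bond 2 |I1  (I1: I, integral causality)
bond 4 |J1  (J1 flow already set via bond 2)

2  (C1, I1 all integral)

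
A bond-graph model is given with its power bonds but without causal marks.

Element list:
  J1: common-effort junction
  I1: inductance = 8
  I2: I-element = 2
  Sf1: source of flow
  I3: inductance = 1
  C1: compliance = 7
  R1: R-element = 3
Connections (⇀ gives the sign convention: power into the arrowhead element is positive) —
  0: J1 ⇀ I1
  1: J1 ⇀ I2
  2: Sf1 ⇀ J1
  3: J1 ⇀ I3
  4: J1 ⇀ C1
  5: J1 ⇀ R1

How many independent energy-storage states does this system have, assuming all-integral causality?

b2 stroke→Sf1  (Sf1 fixes flow; stroke at Sf1)
b0 stroke→I1  (prefer integral on I1)
b1 stroke→I2  (I2 outputs flow p/I2)
b3 stroke→I3  (I3 integral (f out))
b4 stroke→J1  (C1 outputs effort q/C1)
b5 stroke→R1  (J1 effort already set via bond 4)

4  (C1, I1, I2, I3 all integral)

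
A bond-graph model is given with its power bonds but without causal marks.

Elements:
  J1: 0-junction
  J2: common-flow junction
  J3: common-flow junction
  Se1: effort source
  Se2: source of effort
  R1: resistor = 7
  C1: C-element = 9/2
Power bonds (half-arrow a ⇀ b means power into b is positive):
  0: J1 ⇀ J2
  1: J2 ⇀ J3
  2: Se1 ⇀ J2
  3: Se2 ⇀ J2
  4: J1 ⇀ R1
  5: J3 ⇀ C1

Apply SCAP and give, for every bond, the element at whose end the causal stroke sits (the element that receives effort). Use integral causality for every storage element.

bond 2 stroke at J2  (Se1 (Se) sets effort on bond)
bond 3 stroke at J2  (source Se2 imposes e)
bond 5 stroke at J3  (C1: C, integral causality)
bond 1 stroke at J2  (closing 1-jn rule on J3)
bond 0 stroke at J1  (J2 needs exactly one f-in)
bond 4 stroke at R1  (J1 effort already set via bond 0)

b0 stroke at J1
b1 stroke at J2
b2 stroke at J2
b3 stroke at J2
b4 stroke at R1
b5 stroke at J3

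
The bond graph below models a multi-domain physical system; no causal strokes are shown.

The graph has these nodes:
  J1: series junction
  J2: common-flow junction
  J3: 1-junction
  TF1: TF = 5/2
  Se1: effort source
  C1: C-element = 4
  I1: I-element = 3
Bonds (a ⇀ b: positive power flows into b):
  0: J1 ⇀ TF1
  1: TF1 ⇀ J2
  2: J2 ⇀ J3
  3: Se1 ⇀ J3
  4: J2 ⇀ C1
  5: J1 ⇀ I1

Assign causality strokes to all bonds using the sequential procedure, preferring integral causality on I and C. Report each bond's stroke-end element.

b3 |J3  (Se1: effort source, stroke at far end)
b2 |J2  (J3 needs exactly one f-in)
b4 |J2  (C1 integral (e out))
b1 |TF1  (J2: last free bond brings flow in)
b0 |J1  (TF1 one-in-one-out from 1)
b5 |I1  (J1 needs exactly one f-in)

bond 0 |J1
bond 1 |TF1
bond 2 |J2
bond 3 |J3
bond 4 |J2
bond 5 |I1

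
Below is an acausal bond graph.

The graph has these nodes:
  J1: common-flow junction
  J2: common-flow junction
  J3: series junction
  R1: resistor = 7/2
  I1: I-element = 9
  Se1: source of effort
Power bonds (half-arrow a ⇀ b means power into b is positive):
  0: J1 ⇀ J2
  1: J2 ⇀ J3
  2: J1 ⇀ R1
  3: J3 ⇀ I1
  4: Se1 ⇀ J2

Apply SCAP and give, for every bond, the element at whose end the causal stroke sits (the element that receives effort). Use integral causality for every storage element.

#4 →J2  (source Se1 imposes e)
#3 →I1  (I1: I, integral causality)
#1 →J3  (J3: bond 3 brought flow, rest push out)
#0 →J2  (1-jn J2 has f-setter on 1)
#2 →J1  (common-f at J1 fixed by 0)

β0 |J2
β1 |J3
β2 |J1
β3 |I1
β4 |J2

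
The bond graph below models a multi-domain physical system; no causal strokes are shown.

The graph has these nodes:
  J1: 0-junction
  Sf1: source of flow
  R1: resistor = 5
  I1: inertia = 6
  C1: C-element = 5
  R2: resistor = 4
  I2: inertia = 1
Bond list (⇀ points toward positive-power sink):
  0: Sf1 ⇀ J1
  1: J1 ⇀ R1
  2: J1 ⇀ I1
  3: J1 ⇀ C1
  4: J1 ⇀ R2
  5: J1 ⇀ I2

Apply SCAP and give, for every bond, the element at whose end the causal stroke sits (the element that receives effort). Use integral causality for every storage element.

bond 0 |Sf1
bond 1 |R1
bond 2 |I1
bond 3 |J1
bond 4 |R2
bond 5 |I2

bond 0 stroke at Sf1  (Sf1 fixes flow; stroke at Sf1)
bond 2 stroke at I1  (I1 outputs flow p/I1)
bond 3 stroke at J1  (C1 integral (e out))
bond 1 stroke at R1  (0-jn J1 has e-setter on 3)
bond 4 stroke at R2  (common-e at J1 fixed by 3)
bond 5 stroke at I2  (0-jn J1 has e-setter on 3)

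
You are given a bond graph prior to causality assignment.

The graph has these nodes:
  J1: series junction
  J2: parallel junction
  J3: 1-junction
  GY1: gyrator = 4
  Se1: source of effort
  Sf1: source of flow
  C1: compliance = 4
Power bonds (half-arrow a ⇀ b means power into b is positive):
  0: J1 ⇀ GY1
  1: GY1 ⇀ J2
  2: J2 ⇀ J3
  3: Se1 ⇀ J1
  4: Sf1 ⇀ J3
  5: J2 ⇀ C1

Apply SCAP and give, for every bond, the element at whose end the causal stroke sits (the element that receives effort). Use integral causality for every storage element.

b0 stroke at GY1
b1 stroke at GY1
b2 stroke at J3
b3 stroke at J1
b4 stroke at Sf1
b5 stroke at J2

b3 →J1  (Se1 fixes effort; stroke away)
b4 →Sf1  (source Sf1 imposes f)
b0 →GY1  (J1: last free bond brings flow in)
b2 →J3  (common-f at J3 fixed by 4)
b1 →GY1  (GY GY1: same side as bond 0)
b5 →J2  (J2 needs exactly one e-in)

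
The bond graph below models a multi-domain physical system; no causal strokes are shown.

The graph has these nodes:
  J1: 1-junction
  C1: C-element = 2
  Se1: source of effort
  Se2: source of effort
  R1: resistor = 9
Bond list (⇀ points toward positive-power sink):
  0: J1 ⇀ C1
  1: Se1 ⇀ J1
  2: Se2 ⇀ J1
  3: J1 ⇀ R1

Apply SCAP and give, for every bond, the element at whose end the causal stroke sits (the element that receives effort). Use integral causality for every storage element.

β1 →J1  (Se1 (Se) sets effort on bond)
β2 →J1  (Se2 (Se) sets effort on bond)
β0 →J1  (prefer integral on C1)
β3 →R1  (only one flow-in slot at J1)

bond 0 |J1
bond 1 |J1
bond 2 |J1
bond 3 |R1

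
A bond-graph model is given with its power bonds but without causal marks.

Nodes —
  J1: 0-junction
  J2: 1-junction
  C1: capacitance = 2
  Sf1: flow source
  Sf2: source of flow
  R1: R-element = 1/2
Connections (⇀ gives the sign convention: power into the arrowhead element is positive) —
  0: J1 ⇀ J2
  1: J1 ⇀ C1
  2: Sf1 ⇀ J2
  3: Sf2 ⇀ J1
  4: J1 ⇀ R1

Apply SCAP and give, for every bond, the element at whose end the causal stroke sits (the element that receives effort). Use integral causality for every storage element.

bond 2 →Sf1  (Sf1: flow source, stroke at near end)
bond 3 →Sf2  (source Sf2 imposes f)
bond 0 →J2  (common-f at J2 fixed by 2)
bond 1 →J1  (prefer integral on C1)
bond 4 →R1  (common-e at J1 fixed by 1)

bond 0 stroke→J2
bond 1 stroke→J1
bond 2 stroke→Sf1
bond 3 stroke→Sf2
bond 4 stroke→R1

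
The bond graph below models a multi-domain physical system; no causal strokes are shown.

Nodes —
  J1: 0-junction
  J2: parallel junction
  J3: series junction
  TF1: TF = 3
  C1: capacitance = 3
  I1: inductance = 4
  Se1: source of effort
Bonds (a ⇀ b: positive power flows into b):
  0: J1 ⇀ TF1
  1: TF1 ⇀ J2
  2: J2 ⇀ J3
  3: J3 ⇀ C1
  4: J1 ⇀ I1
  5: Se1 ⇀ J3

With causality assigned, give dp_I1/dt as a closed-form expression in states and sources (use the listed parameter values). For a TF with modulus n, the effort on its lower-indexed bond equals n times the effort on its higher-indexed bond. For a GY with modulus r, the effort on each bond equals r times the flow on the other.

dp_I1/dt = -3*E_Se1 + q_C1

#5 →J3  (Se1 (Se) sets effort on bond)
#3 →J3  (C1: C, integral causality)
#2 →J2  (only one flow-in slot at J3)
#1 →TF1  (0-jn J2 has e-setter on 2)
#0 →J1  (through TF1, causality passes straight; one stroke at TF1)
#4 →I1  (common-e at J1 fixed by 0)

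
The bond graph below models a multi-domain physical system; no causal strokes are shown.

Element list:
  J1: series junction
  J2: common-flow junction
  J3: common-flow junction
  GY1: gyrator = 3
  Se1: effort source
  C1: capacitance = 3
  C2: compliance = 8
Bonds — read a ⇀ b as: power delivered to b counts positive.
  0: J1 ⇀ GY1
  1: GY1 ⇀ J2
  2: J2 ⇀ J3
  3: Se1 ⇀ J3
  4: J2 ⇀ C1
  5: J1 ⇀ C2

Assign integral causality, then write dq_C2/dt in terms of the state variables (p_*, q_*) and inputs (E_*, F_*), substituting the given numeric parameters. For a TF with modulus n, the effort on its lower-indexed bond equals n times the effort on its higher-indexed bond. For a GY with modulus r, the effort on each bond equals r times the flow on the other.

dq_C2/dt = -E_Se1/3 + q_C1/9

β3 →J3  (source Se1 imposes e)
β2 →J2  (only one flow-in slot at J3)
β4 →J2  (C1: C, integral causality)
β1 →GY1  (J2: last free bond brings flow in)
β0 →GY1  (GY GY1: same side as bond 1)
β5 →J1  (J1 flow already set via bond 0)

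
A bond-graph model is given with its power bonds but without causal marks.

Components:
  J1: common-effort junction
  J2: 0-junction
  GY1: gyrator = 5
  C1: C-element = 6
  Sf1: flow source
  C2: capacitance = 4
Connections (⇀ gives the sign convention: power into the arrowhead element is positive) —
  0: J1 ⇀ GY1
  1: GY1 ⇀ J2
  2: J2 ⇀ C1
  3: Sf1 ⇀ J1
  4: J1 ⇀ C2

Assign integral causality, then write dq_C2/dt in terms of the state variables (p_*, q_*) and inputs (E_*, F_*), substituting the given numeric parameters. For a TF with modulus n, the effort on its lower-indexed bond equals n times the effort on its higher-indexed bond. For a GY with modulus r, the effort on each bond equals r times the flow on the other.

dq_C2/dt = F_Sf1 - q_C1/30

#3 |Sf1  (source Sf1 imposes f)
#2 |J2  (C1 outputs effort q/C1)
#1 |GY1  (J2 effort already set via bond 2)
#0 |GY1  (GY1: gyrator matches bond 1)
#4 |J1  (closing 0-jn rule on J1)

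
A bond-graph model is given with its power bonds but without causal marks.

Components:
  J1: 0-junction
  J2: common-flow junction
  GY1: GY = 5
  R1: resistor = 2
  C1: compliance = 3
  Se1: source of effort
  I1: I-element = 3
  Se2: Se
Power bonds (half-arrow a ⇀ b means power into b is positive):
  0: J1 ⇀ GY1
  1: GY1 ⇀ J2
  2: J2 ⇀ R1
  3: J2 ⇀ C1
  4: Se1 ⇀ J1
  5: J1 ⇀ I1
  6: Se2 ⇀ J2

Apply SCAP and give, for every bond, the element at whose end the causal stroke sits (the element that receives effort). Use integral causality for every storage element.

bond 4 stroke→J1  (Se1 (Se) sets effort on bond)
bond 6 stroke→J2  (source Se2 imposes e)
bond 0 stroke→GY1  (J1 effort already set via bond 4)
bond 5 stroke→I1  (0-jn J1 has e-setter on 4)
bond 1 stroke→GY1  (GY1 both-in/both-out from 0)
bond 2 stroke→J2  (common-f at J2 fixed by 1)
bond 3 stroke→J2  (J2 flow already set via bond 1)

β0 →GY1
β1 →GY1
β2 →J2
β3 →J2
β4 →J1
β5 →I1
β6 →J2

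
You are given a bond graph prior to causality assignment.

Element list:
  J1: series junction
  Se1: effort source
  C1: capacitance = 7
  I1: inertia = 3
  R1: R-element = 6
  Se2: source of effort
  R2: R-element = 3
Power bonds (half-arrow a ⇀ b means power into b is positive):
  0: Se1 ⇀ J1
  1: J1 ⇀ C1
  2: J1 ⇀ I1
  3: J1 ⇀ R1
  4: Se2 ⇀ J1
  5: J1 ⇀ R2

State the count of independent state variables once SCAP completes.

b0 stroke at J1  (Se1: effort source, stroke at far end)
b4 stroke at J1  (Se2: effort source, stroke at far end)
b1 stroke at J1  (C1 outputs effort q/C1)
b2 stroke at I1  (I1 outputs flow p/I1)
b3 stroke at J1  (J1: bond 2 brought flow, rest push out)
b5 stroke at J1  (J1: bond 2 brought flow, rest push out)

2  (C1, I1 all integral)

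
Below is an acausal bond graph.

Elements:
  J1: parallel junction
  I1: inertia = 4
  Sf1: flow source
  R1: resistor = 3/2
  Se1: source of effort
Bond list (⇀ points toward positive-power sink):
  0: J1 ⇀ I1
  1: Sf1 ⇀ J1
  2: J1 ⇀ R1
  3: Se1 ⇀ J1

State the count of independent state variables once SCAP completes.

1  (I1 all integral)

β1 stroke→Sf1  (Sf1 (Sf) sets flow on bond)
β3 stroke→J1  (Se1 (Se) sets effort on bond)
β0 stroke→I1  (J1: bond 3 brought effort, rest push out)
β2 stroke→R1  (0-jn J1 has e-setter on 3)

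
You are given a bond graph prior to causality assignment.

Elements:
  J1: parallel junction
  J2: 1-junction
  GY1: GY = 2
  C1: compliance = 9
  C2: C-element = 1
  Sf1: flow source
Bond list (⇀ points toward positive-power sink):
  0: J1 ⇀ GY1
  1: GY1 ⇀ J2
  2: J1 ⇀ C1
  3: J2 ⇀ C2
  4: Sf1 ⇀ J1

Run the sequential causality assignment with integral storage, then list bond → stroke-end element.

β4 stroke at Sf1  (Sf1: flow source, stroke at near end)
β2 stroke at J1  (prefer integral on C1)
β0 stroke at GY1  (J1 effort already set via bond 2)
β1 stroke at GY1  (through GY1, causality inverts; strokes same side of GY1)
β3 stroke at J2  (J2: bond 1 brought flow, rest push out)

bond 0 stroke at GY1
bond 1 stroke at GY1
bond 2 stroke at J1
bond 3 stroke at J2
bond 4 stroke at Sf1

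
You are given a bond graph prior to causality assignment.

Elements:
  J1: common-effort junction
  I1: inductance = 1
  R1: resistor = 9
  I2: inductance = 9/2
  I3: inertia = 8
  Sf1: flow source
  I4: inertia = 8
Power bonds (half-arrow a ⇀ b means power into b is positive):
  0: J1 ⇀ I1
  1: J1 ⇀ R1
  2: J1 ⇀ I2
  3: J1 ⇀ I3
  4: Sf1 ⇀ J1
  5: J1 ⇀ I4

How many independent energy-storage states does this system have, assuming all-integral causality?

bond 4 stroke at Sf1  (Sf1 fixes flow; stroke at Sf1)
bond 0 stroke at I1  (I1: I, integral causality)
bond 2 stroke at I2  (prefer integral on I2)
bond 3 stroke at I3  (prefer integral on I3)
bond 5 stroke at I4  (I4 integral (f out))
bond 1 stroke at J1  (J1 needs exactly one e-in)

4  (I1, I2, I3, I4 all integral)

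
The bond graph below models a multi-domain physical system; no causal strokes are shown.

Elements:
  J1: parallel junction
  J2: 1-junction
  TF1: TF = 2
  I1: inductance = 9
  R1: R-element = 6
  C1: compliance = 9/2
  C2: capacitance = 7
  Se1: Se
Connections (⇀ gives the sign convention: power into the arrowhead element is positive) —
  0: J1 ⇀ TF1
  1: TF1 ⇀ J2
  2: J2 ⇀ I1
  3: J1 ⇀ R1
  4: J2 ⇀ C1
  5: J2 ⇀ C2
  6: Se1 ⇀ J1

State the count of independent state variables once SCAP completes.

3  (C1, C2, I1 all integral)

bond 6 |J1  (Se1: effort source, stroke at far end)
bond 0 |TF1  (J1: bond 6 brought effort, rest push out)
bond 3 |R1  (J1: bond 6 brought effort, rest push out)
bond 1 |J2  (TF1 one-in-one-out from 0)
bond 2 |I1  (I1 outputs flow p/I1)
bond 4 |J2  (J2 flow already set via bond 2)
bond 5 |J2  (1-jn J2 has f-setter on 2)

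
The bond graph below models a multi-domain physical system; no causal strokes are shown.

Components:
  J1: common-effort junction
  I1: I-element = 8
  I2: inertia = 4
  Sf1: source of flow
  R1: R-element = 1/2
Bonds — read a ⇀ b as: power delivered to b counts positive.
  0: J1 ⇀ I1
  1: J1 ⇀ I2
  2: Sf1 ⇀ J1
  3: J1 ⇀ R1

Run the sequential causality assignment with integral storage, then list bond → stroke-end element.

β0 |I1
β1 |I2
β2 |Sf1
β3 |J1

β2 stroke→Sf1  (Sf1: flow source, stroke at near end)
β0 stroke→I1  (prefer integral on I1)
β1 stroke→I2  (I2: I, integral causality)
β3 stroke→J1  (only one effort-in slot at J1)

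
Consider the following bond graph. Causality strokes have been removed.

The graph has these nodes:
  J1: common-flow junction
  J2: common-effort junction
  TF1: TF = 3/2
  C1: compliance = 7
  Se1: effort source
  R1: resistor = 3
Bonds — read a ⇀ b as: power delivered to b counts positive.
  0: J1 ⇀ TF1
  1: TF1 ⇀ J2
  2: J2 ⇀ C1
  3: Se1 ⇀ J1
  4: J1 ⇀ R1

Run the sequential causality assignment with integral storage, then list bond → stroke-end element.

β0 stroke→J1
β1 stroke→TF1
β2 stroke→J2
β3 stroke→J1
β4 stroke→R1

#3 |J1  (Se1 (Se) sets effort on bond)
#2 |J2  (C1 integral (e out))
#1 |TF1  (J2: bond 2 brought effort, rest push out)
#0 |J1  (TF1: transformer flips bond 1)
#4 |R1  (J1: last free bond brings flow in)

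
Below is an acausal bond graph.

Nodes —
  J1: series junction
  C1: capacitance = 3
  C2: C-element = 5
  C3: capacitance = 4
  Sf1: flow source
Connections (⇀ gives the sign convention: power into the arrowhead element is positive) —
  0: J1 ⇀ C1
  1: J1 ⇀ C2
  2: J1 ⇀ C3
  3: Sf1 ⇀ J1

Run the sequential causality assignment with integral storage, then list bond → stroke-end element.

b0 stroke at J1
b1 stroke at J1
b2 stroke at J1
b3 stroke at Sf1

bond 3 stroke at Sf1  (Sf1 fixes flow; stroke at Sf1)
bond 0 stroke at J1  (J1: bond 3 brought flow, rest push out)
bond 1 stroke at J1  (common-f at J1 fixed by 3)
bond 2 stroke at J1  (J1: bond 3 brought flow, rest push out)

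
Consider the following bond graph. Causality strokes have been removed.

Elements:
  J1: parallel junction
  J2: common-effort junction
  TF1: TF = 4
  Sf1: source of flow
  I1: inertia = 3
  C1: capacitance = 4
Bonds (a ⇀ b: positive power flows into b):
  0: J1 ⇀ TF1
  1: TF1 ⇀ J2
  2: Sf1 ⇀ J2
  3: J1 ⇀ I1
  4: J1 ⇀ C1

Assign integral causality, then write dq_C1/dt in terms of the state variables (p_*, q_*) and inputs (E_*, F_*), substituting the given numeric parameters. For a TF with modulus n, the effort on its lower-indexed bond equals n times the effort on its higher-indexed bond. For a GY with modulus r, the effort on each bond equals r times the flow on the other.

bond 2 stroke at Sf1  (Sf1: flow source, stroke at near end)
bond 1 stroke at J2  (J2 needs exactly one e-in)
bond 0 stroke at TF1  (TF1 one-in-one-out from 1)
bond 3 stroke at I1  (prefer integral on I1)
bond 4 stroke at J1  (only one effort-in slot at J1)

dq_C1/dt = F_Sf1/4 - p_I1/3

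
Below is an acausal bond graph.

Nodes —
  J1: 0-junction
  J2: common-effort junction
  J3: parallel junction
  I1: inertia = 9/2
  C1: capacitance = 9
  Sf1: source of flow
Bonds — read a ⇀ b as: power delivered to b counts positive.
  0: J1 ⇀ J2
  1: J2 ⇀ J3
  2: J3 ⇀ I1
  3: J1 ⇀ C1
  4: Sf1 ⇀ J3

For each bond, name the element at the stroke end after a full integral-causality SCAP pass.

β0 →J2
β1 →J3
β2 →I1
β3 →J1
β4 →Sf1

b4 stroke→Sf1  (Sf1 fixes flow; stroke at Sf1)
b2 stroke→I1  (prefer integral on I1)
b1 stroke→J3  (J3: last free bond brings effort in)
b0 stroke→J2  (only one effort-in slot at J2)
b3 stroke→J1  (closing 0-jn rule on J1)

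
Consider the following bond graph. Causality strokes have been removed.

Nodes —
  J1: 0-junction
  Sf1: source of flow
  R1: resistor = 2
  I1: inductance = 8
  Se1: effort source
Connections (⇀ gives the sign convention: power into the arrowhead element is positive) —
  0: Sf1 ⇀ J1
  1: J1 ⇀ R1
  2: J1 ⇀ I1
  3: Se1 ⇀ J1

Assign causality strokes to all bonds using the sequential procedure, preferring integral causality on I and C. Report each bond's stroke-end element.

β0 →Sf1
β1 →R1
β2 →I1
β3 →J1

bond 0 stroke at Sf1  (Sf1 fixes flow; stroke at Sf1)
bond 3 stroke at J1  (source Se1 imposes e)
bond 1 stroke at R1  (J1: bond 3 brought effort, rest push out)
bond 2 stroke at I1  (J1: bond 3 brought effort, rest push out)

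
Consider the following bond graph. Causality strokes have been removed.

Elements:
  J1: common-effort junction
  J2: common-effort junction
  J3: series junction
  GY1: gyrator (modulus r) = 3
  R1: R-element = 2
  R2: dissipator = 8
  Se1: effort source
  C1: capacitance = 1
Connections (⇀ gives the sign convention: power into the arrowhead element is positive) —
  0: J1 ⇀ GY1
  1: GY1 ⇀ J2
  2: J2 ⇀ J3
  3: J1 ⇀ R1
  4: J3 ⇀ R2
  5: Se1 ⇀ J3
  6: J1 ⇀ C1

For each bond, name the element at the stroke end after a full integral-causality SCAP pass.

#5 stroke→J3  (Se1 fixes effort; stroke away)
#6 stroke→J1  (C1: C, integral causality)
#0 stroke→GY1  (J1: bond 6 brought effort, rest push out)
#3 stroke→R1  (0-jn J1 has e-setter on 6)
#1 stroke→GY1  (GY GY1: same side as bond 0)
#2 stroke→J2  (only one effort-in slot at J2)
#4 stroke→J3  (1-jn J3 has f-setter on 2)

#0 |GY1
#1 |GY1
#2 |J2
#3 |R1
#4 |J3
#5 |J3
#6 |J1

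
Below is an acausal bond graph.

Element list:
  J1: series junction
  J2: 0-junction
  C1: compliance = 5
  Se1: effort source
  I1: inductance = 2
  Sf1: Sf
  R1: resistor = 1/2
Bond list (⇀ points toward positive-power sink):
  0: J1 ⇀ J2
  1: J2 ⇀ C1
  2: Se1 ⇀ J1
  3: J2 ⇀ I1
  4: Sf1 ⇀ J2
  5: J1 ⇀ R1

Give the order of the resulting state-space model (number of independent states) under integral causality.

2  (C1, I1 all integral)

β2 →J1  (Se1 fixes effort; stroke away)
β4 →Sf1  (Sf1 (Sf) sets flow on bond)
β1 →J2  (C1 outputs effort q/C1)
β0 →J1  (common-e at J2 fixed by 1)
β3 →I1  (J2: bond 1 brought effort, rest push out)
β5 →R1  (J1 needs exactly one f-in)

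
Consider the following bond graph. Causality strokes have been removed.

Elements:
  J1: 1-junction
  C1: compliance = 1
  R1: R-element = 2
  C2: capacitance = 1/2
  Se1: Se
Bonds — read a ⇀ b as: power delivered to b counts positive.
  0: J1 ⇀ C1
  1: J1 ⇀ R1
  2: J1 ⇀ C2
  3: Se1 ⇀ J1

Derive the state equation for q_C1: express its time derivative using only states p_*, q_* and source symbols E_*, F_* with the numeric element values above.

β3 stroke→J1  (Se1 fixes effort; stroke away)
β0 stroke→J1  (C1: C, integral causality)
β2 stroke→J1  (C2 integral (e out))
β1 stroke→R1  (J1 needs exactly one f-in)

dq_C1/dt = E_Se1/2 - q_C1/2 - q_C2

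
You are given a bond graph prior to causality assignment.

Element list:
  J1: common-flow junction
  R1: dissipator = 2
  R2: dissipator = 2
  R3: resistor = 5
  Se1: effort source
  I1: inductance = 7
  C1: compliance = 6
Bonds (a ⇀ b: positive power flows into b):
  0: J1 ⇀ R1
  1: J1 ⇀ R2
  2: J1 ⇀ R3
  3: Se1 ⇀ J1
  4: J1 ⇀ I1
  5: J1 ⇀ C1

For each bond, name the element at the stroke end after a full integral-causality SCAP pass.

#0 stroke at J1
#1 stroke at J1
#2 stroke at J1
#3 stroke at J1
#4 stroke at I1
#5 stroke at J1

#3 stroke at J1  (Se1: effort source, stroke at far end)
#4 stroke at I1  (I1: I, integral causality)
#0 stroke at J1  (J1 flow already set via bond 4)
#1 stroke at J1  (1-jn J1 has f-setter on 4)
#2 stroke at J1  (J1 flow already set via bond 4)
#5 stroke at J1  (common-f at J1 fixed by 4)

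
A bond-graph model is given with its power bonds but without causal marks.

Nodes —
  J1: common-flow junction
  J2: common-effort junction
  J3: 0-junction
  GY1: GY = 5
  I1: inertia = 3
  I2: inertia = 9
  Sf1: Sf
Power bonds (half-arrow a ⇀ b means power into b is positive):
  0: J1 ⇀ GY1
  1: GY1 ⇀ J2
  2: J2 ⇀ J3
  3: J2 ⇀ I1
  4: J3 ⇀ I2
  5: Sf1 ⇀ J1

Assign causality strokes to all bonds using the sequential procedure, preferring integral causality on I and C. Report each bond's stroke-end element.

bond 5 →Sf1  (Sf1 (Sf) sets flow on bond)
bond 0 →J1  (J1 flow already set via bond 5)
bond 1 →J2  (GY1 both-in/both-out from 0)
bond 2 →J3  (J2: bond 1 brought effort, rest push out)
bond 3 →I1  (common-e at J2 fixed by 1)
bond 4 →I2  (J3: bond 2 brought effort, rest push out)

β0 stroke at J1
β1 stroke at J2
β2 stroke at J3
β3 stroke at I1
β4 stroke at I2
β5 stroke at Sf1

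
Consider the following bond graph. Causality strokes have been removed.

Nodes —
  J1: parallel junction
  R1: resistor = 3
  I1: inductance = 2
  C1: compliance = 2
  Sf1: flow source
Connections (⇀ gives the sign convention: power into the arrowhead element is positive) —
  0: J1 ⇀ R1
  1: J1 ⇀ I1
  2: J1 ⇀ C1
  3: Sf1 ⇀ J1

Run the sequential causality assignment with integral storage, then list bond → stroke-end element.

bond 0 |R1
bond 1 |I1
bond 2 |J1
bond 3 |Sf1

β3 stroke→Sf1  (Sf1: flow source, stroke at near end)
β1 stroke→I1  (I1 outputs flow p/I1)
β2 stroke→J1  (C1: C, integral causality)
β0 stroke→R1  (J1 effort already set via bond 2)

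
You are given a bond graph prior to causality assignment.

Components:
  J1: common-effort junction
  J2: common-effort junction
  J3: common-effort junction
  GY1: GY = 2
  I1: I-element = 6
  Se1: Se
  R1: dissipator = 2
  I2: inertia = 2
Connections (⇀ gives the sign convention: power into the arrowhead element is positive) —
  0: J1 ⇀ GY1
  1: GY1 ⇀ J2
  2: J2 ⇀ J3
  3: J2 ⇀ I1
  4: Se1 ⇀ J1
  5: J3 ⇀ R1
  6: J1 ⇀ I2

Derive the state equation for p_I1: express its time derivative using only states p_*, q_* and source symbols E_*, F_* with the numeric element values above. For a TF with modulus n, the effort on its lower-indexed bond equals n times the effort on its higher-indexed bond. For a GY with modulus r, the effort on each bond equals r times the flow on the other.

bond 4 →J1  (Se1: effort source, stroke at far end)
bond 0 →GY1  (J1 effort already set via bond 4)
bond 6 →I2  (J1 effort already set via bond 4)
bond 1 →GY1  (through GY1, causality inverts; strokes same side of GY1)
bond 3 →I1  (I1: I, integral causality)
bond 2 →J2  (closing 0-jn rule on J2)
bond 5 →J3  (J3 needs exactly one e-in)

dp_I1/dt = E_Se1 - p_I1/3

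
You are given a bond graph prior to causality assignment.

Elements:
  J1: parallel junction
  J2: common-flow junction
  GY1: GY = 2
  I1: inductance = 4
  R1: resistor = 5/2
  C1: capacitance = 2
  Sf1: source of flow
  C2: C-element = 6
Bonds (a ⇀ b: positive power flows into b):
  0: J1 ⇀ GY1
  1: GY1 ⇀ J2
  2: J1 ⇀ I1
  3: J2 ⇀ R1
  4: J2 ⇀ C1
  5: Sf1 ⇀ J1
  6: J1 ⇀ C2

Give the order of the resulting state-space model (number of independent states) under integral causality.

bond 5 stroke at Sf1  (Sf1 fixes flow; stroke at Sf1)
bond 2 stroke at I1  (prefer integral on I1)
bond 4 stroke at J2  (C1 integral (e out))
bond 6 stroke at J1  (C2 outputs effort q/C2)
bond 0 stroke at GY1  (J1 effort already set via bond 6)
bond 1 stroke at GY1  (GY1: gyrator matches bond 0)
bond 3 stroke at J2  (J2 flow already set via bond 1)

3  (C1, C2, I1 all integral)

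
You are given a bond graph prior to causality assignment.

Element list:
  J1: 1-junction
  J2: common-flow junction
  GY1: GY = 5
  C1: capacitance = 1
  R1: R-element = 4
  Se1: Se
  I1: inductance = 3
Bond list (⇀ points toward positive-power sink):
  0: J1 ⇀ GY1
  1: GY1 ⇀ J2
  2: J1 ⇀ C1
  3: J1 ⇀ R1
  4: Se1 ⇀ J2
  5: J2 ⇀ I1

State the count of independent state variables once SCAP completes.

bond 4 |J2  (Se1: effort source, stroke at far end)
bond 2 |J1  (C1 integral (e out))
bond 5 |I1  (I1: I, integral causality)
bond 1 |J2  (common-f at J2 fixed by 5)
bond 0 |J1  (through GY1, causality inverts; strokes same side of GY1)
bond 3 |R1  (only one flow-in slot at J1)

2  (C1, I1 all integral)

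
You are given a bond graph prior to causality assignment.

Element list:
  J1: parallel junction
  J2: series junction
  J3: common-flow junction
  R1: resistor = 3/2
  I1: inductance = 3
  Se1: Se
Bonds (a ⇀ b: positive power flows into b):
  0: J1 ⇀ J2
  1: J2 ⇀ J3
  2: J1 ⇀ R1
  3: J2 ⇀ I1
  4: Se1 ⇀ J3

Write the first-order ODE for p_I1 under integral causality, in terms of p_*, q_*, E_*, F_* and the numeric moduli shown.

dp_I1/dt = E_Se1 - p_I1/2

bond 4 |J3  (Se1 fixes effort; stroke away)
bond 1 |J2  (only one flow-in slot at J3)
bond 3 |I1  (I1 integral (f out))
bond 0 |J2  (common-f at J2 fixed by 3)
bond 2 |J1  (closing 0-jn rule on J1)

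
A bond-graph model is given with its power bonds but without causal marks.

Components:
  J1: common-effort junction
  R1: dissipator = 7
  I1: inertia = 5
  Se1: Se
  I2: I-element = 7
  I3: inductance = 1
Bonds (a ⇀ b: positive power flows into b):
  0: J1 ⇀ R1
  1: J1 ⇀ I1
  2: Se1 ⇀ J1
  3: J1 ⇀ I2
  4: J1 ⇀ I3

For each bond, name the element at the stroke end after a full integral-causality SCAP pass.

β2 stroke→J1  (source Se1 imposes e)
β0 stroke→R1  (common-e at J1 fixed by 2)
β1 stroke→I1  (J1 effort already set via bond 2)
β3 stroke→I2  (0-jn J1 has e-setter on 2)
β4 stroke→I3  (common-e at J1 fixed by 2)

b0 |R1
b1 |I1
b2 |J1
b3 |I2
b4 |I3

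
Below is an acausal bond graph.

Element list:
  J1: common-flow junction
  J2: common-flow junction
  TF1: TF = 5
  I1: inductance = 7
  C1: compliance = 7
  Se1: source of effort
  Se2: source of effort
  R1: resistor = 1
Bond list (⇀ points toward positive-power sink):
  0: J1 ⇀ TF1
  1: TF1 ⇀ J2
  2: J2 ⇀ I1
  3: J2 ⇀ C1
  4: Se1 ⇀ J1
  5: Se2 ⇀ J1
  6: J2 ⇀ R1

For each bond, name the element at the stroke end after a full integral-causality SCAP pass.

β4 stroke→J1  (Se1: effort source, stroke at far end)
β5 stroke→J1  (Se2 fixes effort; stroke away)
β0 stroke→TF1  (J1: last free bond brings flow in)
β1 stroke→J2  (TF1 one-in-one-out from 0)
β2 stroke→I1  (I1: I, integral causality)
β3 stroke→J2  (1-jn J2 has f-setter on 2)
β6 stroke→J2  (J2: bond 2 brought flow, rest push out)

bond 0 stroke at TF1
bond 1 stroke at J2
bond 2 stroke at I1
bond 3 stroke at J2
bond 4 stroke at J1
bond 5 stroke at J1
bond 6 stroke at J2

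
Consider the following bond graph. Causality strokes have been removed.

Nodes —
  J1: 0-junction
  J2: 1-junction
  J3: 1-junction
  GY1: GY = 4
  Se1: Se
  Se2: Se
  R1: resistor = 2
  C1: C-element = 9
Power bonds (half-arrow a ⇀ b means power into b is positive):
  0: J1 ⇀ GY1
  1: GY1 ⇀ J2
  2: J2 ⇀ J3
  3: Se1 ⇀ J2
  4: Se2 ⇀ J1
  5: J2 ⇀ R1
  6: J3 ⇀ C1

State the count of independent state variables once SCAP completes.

1  (C1 all integral)

b3 stroke at J2  (source Se1 imposes e)
b4 stroke at J1  (Se2 fixes effort; stroke away)
b0 stroke at GY1  (J1 effort already set via bond 4)
b1 stroke at GY1  (GY GY1: same side as bond 0)
b2 stroke at J2  (common-f at J2 fixed by 1)
b5 stroke at J2  (J2: bond 1 brought flow, rest push out)
b6 stroke at J3  (common-f at J3 fixed by 2)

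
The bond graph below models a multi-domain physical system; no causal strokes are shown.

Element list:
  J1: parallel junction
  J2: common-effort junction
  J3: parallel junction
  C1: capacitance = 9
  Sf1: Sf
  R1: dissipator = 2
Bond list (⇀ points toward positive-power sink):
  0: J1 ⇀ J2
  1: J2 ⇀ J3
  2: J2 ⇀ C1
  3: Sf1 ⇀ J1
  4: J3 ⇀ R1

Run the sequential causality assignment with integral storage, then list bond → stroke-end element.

#3 stroke→Sf1  (source Sf1 imposes f)
#0 stroke→J1  (J1: last free bond brings effort in)
#2 stroke→J2  (C1 integral (e out))
#1 stroke→J3  (0-jn J2 has e-setter on 2)
#4 stroke→R1  (J3 effort already set via bond 1)

β0 stroke at J1
β1 stroke at J3
β2 stroke at J2
β3 stroke at Sf1
β4 stroke at R1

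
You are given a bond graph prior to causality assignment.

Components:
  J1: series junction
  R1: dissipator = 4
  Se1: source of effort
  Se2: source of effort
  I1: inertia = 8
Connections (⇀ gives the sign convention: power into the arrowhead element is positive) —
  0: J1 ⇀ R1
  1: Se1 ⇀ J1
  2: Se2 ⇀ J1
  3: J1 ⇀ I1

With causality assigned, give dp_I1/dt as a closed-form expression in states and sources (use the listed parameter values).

dp_I1/dt = E_Se1 + E_Se2 - p_I1/2

β1 →J1  (source Se1 imposes e)
β2 →J1  (Se2 fixes effort; stroke away)
β3 →I1  (I1: I, integral causality)
β0 →J1  (J1: bond 3 brought flow, rest push out)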